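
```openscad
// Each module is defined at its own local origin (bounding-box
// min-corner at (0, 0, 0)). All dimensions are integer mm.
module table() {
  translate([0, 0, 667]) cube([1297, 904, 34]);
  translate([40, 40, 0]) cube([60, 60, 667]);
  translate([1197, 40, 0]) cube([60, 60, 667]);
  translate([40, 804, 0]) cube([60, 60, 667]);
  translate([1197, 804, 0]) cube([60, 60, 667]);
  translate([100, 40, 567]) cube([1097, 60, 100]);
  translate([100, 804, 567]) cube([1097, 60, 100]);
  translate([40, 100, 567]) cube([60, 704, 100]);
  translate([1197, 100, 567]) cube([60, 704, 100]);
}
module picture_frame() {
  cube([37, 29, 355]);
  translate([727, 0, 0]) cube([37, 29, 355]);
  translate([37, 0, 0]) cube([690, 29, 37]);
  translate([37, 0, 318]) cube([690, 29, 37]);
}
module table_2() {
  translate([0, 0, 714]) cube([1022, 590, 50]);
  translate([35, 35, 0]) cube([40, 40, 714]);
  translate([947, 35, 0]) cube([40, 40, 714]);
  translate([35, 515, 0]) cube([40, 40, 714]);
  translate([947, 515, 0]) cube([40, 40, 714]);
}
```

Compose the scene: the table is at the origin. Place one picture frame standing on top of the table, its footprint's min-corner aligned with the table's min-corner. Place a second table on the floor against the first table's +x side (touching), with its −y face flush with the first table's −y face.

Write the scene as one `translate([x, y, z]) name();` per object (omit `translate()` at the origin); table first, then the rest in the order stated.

table();
translate([0, 0, 701]) picture_frame();
translate([1297, 0, 0]) table_2();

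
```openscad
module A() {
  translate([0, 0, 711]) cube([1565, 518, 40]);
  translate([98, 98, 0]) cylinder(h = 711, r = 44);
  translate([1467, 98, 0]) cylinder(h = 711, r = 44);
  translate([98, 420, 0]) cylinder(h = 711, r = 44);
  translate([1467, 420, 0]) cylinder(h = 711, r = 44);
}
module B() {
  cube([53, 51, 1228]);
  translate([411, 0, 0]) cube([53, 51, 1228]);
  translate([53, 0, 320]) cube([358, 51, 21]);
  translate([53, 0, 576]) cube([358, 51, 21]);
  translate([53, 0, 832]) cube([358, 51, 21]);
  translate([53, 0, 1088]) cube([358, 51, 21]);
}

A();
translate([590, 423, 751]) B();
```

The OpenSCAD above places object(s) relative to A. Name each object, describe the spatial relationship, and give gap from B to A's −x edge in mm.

The ladder's min-x is at 590; the table's min-x is 0; gap = 590 mm.

A is a table. B is a ladder. The ladder is on top of the table. The gap from the ladder to the table's −x edge is 590 mm.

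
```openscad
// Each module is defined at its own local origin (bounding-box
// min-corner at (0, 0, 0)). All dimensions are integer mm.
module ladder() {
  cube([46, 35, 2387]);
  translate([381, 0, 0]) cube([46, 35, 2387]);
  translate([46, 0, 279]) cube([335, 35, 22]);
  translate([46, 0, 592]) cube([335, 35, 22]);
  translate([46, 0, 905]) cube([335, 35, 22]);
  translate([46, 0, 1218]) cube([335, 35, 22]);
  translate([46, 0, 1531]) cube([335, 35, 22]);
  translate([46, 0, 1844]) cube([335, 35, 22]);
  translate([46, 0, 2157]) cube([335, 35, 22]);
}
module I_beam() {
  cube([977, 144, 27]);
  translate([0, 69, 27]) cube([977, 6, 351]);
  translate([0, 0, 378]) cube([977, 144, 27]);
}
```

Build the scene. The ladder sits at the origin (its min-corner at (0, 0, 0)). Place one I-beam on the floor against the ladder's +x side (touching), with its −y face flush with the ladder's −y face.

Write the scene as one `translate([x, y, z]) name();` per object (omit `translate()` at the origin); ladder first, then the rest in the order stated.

ladder();
translate([427, 0, 0]) I_beam();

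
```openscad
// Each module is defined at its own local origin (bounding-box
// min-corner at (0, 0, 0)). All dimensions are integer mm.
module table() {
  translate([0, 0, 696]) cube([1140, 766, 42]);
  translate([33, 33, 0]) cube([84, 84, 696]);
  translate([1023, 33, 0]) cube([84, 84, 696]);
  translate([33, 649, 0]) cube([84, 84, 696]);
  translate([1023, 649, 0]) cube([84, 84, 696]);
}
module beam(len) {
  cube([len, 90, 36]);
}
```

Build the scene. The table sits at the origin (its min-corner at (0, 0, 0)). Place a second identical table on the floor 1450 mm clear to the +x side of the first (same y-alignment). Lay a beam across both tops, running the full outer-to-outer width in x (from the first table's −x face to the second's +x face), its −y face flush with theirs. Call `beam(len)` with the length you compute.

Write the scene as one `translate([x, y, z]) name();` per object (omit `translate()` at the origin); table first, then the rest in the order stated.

table();
translate([2590, 0, 0]) table();
translate([0, 0, 738]) beam(3730);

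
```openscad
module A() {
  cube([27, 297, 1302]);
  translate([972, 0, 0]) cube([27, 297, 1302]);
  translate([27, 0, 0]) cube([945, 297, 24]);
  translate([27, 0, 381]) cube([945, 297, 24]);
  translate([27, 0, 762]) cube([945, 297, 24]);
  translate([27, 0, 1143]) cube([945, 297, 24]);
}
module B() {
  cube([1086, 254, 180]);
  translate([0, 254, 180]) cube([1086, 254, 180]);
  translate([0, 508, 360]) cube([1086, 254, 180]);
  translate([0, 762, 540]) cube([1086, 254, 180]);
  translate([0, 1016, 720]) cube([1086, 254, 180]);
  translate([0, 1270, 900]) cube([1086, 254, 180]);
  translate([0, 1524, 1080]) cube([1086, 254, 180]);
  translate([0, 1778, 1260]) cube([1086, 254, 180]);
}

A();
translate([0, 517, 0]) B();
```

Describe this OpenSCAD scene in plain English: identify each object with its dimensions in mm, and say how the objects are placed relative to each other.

A is a bookshelf 999 mm wide overall, 297 mm deep and 1302 mm tall. The two sides are 27 mm thick vertical panels. 4 horizontal shelves of 24 mm thickness span between the inner faces of the sides; the lowest shelf sits on the floor and shelves are stacked with a clear vertical gap of 357 mm between each pair.

B is a straight staircase of 8 solid steps. Each step is 1086 mm wide (x), 254 mm deep (y, the going) and 180 mm tall (the rise). The first step rests on the floor; each subsequent step sits one going further in +y and one rise higher in +z, directly behind and above the previous step with no overlap.

The staircase is on the floor beside the bookshelf on its +y side.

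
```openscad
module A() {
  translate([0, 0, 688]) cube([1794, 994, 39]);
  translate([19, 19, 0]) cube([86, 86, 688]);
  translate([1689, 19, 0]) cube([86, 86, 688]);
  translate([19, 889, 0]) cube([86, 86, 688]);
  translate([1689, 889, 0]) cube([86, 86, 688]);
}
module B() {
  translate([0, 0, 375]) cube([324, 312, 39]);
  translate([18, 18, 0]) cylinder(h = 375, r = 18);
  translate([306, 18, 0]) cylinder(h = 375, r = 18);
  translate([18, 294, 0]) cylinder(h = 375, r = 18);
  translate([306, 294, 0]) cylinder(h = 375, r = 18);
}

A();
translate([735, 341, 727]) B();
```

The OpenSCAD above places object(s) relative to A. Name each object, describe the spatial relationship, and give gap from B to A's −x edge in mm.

A is a table. B is a stool. The stool is on top of the table, centred. The gap from the stool to the table's −x edge is 735 mm.

The stool's min-x is at 735; the table's min-x is 0; gap = 735 mm.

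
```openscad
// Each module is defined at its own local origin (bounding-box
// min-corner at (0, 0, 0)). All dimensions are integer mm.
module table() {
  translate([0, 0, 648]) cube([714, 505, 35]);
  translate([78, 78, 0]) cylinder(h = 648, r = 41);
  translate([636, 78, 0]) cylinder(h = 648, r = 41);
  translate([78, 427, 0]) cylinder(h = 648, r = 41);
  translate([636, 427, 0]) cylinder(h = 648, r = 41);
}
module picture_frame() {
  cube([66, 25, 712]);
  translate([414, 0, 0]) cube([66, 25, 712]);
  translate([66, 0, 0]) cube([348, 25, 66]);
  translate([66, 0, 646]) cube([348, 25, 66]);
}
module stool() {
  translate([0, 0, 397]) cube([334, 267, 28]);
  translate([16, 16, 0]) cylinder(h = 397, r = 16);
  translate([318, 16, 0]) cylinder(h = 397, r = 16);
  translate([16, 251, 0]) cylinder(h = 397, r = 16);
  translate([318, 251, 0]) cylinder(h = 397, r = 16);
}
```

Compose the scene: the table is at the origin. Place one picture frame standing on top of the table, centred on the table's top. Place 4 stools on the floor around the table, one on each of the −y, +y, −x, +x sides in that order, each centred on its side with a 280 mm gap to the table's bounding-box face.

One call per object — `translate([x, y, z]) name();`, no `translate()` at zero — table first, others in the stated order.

table();
translate([117, 240, 683]) picture_frame();
translate([190, -547, 0]) stool();
translate([190, 785, 0]) stool();
translate([-614, 119, 0]) stool();
translate([994, 119, 0]) stool();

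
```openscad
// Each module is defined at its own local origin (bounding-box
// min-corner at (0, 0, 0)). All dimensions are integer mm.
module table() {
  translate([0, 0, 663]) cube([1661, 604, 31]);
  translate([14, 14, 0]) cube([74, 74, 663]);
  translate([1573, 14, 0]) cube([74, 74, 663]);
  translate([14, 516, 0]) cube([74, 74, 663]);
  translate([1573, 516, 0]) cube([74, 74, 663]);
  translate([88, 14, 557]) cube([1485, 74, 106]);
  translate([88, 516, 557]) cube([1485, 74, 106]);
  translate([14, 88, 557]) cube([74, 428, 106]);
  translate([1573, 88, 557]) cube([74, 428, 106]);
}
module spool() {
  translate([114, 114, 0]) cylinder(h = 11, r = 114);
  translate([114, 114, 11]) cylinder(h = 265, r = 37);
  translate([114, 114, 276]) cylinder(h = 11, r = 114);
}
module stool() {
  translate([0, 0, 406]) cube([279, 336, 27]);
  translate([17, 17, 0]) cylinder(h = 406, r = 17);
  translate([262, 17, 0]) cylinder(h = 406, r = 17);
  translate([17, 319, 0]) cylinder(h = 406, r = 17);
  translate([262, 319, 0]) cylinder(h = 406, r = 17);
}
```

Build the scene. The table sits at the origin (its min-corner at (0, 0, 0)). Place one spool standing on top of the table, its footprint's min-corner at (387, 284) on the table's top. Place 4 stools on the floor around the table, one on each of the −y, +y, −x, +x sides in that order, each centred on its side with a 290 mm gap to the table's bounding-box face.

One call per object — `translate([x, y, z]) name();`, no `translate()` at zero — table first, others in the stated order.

table();
translate([387, 284, 694]) spool();
translate([691, -626, 0]) stool();
translate([691, 894, 0]) stool();
translate([-569, 134, 0]) stool();
translate([1951, 134, 0]) stool();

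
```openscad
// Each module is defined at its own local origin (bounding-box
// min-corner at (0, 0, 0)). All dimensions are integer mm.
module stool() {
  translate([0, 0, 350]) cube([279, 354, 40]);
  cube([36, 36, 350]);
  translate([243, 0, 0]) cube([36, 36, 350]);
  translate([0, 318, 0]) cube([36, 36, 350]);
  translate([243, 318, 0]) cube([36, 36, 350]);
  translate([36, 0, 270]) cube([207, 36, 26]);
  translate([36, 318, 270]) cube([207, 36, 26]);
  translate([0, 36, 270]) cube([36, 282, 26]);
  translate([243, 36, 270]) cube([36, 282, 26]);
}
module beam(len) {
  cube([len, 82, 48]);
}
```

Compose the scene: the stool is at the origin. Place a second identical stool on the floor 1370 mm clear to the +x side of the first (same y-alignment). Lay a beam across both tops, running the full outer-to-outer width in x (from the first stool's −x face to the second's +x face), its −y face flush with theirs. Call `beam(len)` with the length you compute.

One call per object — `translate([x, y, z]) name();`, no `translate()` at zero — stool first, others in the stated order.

stool();
translate([1649, 0, 0]) stool();
translate([0, 0, 390]) beam(1928);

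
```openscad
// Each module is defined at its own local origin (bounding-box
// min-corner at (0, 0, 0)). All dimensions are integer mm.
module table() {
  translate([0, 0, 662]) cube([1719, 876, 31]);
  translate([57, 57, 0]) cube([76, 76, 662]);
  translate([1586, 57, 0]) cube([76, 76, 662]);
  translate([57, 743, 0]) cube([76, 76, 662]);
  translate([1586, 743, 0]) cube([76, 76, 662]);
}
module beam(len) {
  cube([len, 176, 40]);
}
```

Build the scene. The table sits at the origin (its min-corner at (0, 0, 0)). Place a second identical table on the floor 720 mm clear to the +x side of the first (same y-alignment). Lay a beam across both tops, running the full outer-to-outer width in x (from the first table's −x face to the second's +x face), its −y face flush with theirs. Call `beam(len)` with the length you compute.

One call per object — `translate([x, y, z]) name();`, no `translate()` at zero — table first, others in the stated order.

table();
translate([2439, 0, 0]) table();
translate([0, 0, 693]) beam(4158);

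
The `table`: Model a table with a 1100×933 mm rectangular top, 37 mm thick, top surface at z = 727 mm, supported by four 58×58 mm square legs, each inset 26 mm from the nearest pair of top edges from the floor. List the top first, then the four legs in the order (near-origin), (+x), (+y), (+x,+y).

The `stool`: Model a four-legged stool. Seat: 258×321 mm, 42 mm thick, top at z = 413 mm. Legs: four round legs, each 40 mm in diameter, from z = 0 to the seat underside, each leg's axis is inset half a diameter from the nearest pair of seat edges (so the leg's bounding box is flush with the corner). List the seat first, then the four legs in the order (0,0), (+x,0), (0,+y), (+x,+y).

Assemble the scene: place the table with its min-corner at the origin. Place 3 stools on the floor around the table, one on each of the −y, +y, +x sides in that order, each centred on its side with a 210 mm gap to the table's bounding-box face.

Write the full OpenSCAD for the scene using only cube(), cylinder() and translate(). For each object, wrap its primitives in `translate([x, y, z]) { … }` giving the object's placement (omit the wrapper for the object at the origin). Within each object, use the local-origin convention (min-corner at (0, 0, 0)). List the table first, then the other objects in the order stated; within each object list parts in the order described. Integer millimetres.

translate([0, 0, 690]) cube([1100, 933, 37]);
translate([26, 26, 0]) cube([58, 58, 690]);
translate([1016, 26, 0]) cube([58, 58, 690]);
translate([26, 849, 0]) cube([58, 58, 690]);
translate([1016, 849, 0]) cube([58, 58, 690]);
translate([421, -531, 0]) {
  translate([0, 0, 371]) cube([258, 321, 42]);
  translate([20, 20, 0]) cylinder(h = 371, r = 20);
  translate([238, 20, 0]) cylinder(h = 371, r = 20);
  translate([20, 301, 0]) cylinder(h = 371, r = 20);
  translate([238, 301, 0]) cylinder(h = 371, r = 20);
}
translate([421, 1143, 0]) {
  translate([0, 0, 371]) cube([258, 321, 42]);
  translate([20, 20, 0]) cylinder(h = 371, r = 20);
  translate([238, 20, 0]) cylinder(h = 371, r = 20);
  translate([20, 301, 0]) cylinder(h = 371, r = 20);
  translate([238, 301, 0]) cylinder(h = 371, r = 20);
}
translate([1310, 306, 0]) {
  translate([0, 0, 371]) cube([258, 321, 42]);
  translate([20, 20, 0]) cylinder(h = 371, r = 20);
  translate([238, 20, 0]) cylinder(h = 371, r = 20);
  translate([20, 301, 0]) cylinder(h = 371, r = 20);
  translate([238, 301, 0]) cylinder(h = 371, r = 20);
}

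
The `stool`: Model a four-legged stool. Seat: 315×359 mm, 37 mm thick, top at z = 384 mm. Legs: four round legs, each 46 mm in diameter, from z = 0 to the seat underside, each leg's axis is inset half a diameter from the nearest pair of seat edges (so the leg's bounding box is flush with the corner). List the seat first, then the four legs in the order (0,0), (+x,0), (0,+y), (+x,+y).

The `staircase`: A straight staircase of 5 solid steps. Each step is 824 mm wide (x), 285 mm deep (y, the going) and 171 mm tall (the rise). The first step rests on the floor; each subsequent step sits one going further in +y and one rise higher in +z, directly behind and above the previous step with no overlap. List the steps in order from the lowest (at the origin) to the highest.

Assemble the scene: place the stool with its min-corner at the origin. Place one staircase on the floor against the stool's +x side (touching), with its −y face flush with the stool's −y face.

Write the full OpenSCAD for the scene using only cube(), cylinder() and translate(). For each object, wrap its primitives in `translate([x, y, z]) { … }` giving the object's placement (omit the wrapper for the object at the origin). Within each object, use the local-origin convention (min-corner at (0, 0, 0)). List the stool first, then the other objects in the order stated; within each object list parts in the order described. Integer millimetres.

translate([0, 0, 347]) cube([315, 359, 37]);
translate([23, 23, 0]) cylinder(h = 347, r = 23);
translate([292, 23, 0]) cylinder(h = 347, r = 23);
translate([23, 336, 0]) cylinder(h = 347, r = 23);
translate([292, 336, 0]) cylinder(h = 347, r = 23);
translate([315, 0, 0]) {
  cube([824, 285, 171]);
  translate([0, 285, 171]) cube([824, 285, 171]);
  translate([0, 570, 342]) cube([824, 285, 171]);
  translate([0, 855, 513]) cube([824, 285, 171]);
  translate([0, 1140, 684]) cube([824, 285, 171]);
}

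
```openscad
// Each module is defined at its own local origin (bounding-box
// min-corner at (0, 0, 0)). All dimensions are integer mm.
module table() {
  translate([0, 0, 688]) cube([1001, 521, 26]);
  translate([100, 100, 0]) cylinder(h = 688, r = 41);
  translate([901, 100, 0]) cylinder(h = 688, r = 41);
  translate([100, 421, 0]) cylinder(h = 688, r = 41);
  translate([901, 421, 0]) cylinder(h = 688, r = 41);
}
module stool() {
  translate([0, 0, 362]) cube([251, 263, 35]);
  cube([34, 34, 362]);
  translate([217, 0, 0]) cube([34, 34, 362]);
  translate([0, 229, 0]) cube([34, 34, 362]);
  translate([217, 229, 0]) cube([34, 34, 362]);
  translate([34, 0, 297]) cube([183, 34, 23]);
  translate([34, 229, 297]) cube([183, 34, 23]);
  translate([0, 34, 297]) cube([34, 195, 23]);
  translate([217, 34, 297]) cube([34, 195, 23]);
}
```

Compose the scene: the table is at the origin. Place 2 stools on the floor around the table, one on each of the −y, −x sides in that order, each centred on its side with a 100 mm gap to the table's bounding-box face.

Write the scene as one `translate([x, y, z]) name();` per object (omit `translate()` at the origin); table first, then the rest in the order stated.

table();
translate([375, -363, 0]) stool();
translate([-351, 129, 0]) stool();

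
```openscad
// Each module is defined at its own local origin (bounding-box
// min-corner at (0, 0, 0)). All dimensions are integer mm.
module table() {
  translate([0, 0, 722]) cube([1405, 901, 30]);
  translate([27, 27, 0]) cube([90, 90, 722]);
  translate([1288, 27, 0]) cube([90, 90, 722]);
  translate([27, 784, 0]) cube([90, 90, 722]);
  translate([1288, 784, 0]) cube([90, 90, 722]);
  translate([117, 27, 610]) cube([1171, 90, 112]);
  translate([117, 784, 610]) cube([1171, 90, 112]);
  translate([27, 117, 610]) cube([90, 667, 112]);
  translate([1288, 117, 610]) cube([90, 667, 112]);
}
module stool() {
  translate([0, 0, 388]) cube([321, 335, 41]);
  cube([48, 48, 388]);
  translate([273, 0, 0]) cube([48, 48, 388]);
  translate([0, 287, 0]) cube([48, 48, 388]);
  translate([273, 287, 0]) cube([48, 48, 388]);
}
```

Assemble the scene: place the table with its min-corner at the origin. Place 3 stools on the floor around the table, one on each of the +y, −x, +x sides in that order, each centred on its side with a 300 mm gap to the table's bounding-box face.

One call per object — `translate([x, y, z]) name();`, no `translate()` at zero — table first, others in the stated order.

table();
translate([542, 1201, 0]) stool();
translate([-621, 283, 0]) stool();
translate([1705, 283, 0]) stool();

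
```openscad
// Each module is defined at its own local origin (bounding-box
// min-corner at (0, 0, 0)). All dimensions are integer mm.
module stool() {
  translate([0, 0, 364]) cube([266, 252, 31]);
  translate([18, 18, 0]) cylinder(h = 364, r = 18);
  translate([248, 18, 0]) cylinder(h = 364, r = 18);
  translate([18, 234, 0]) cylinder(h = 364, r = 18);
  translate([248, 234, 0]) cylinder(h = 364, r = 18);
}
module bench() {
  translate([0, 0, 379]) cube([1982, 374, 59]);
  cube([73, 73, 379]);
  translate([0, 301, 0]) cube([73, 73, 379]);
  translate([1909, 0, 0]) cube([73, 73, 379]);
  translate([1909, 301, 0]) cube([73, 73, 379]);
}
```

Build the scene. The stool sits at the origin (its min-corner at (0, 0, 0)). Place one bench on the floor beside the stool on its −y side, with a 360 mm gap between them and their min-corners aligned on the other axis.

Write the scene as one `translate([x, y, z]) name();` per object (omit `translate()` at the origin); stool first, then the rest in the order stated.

stool();
translate([0, -734, 0]) bench();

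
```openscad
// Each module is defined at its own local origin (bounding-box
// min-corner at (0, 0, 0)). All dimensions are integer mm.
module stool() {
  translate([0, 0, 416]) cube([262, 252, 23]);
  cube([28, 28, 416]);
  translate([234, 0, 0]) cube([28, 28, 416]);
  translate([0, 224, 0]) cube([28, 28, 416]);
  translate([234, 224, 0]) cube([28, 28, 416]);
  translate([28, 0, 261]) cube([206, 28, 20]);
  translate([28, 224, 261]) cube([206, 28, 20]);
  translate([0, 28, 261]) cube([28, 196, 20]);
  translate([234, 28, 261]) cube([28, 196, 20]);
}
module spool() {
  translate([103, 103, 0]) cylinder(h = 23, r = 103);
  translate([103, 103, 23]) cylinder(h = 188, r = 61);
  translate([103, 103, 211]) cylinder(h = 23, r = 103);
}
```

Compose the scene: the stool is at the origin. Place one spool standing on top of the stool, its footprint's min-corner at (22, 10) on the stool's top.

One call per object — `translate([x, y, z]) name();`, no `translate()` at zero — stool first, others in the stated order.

stool();
translate([22, 10, 439]) spool();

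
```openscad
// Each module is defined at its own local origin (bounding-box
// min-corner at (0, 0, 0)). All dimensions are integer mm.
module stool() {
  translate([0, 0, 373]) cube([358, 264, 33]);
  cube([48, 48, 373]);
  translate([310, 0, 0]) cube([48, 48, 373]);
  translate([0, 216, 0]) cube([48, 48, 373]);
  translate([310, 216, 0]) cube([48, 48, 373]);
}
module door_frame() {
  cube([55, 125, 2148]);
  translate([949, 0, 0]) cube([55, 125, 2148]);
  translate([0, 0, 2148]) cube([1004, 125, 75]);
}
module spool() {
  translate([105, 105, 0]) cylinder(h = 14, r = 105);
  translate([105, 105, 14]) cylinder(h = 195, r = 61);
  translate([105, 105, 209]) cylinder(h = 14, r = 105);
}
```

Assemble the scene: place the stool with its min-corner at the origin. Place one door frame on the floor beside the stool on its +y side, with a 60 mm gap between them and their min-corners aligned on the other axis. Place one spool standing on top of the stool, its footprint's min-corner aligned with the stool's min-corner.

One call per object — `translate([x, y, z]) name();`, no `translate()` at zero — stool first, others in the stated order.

stool();
translate([0, 324, 0]) door_frame();
translate([0, 0, 406]) spool();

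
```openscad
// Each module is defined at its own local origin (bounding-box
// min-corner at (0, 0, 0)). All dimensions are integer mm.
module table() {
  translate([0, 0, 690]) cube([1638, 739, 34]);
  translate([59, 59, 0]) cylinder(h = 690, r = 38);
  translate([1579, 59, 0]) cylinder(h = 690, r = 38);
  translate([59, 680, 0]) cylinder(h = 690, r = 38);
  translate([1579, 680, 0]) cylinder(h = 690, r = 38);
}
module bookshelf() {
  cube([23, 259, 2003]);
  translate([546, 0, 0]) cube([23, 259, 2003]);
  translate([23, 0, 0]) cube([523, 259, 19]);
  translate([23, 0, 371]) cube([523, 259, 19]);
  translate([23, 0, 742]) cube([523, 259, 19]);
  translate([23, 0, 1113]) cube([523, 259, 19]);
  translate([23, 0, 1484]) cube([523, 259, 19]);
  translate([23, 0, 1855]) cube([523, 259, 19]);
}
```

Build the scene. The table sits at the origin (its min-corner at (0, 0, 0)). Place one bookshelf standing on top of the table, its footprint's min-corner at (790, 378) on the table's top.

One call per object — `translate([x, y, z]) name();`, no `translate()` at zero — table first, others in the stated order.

table();
translate([790, 378, 724]) bookshelf();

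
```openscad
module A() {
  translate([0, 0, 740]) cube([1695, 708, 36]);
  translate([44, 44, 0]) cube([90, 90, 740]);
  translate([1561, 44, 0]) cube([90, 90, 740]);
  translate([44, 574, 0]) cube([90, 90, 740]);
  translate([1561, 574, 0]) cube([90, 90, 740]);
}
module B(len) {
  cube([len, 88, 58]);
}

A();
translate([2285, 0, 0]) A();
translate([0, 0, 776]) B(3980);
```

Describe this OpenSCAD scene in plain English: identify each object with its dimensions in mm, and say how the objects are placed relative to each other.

A is a rectangular dining table. The top is 1695×708×36 mm with its upper surface at z = 776 mm. It stands on four 90×90 mm square legs, each inset 44 mm from the nearest pair of top edges, running from the floor to the underside of the top.

B is a rectangular beam 3980 mm long (x), 88 mm deep (y), 58 mm thick (z).

The beam spans the tops of two tables placed 590 mm apart, resting at z = 776 mm.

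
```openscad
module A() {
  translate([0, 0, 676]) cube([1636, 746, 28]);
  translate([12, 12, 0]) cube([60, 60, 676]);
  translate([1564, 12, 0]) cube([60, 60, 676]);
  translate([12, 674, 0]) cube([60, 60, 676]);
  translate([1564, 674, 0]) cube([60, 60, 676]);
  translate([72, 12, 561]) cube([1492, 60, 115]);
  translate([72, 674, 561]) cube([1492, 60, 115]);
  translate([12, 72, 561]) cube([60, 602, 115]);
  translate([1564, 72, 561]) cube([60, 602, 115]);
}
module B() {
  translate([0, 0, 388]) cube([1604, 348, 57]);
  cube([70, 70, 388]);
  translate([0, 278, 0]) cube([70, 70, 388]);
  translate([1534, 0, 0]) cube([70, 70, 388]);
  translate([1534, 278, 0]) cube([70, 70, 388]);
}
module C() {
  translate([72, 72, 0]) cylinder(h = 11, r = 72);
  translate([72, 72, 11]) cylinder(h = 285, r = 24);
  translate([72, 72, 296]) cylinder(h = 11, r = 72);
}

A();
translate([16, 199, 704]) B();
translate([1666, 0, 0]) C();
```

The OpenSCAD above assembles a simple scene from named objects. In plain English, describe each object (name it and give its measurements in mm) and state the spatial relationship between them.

A is a rectangular dining table. The top is 1636×746×28 mm with its upper surface at z = 704 mm. It stands on four 60×60 mm square legs, each inset 12 mm from the nearest pair of top edges, running from the floor to the underside of the top. Four apron rails, 60 mm thick and 115 mm tall, run between adjacent legs with their top edges flush with the underside of the top and their outer faces flush with the legs' outer faces.

B is a long wooden bench with a 1604 mm (x) × 348 mm (y) seat, 57 mm thick, its top surface 445 mm above the floor. Four 70 mm square legs at the seat corners, flush with the edges, run from z = 0 to the seat underside.

C is a spool: two coaxial disc flanges of radius 72 mm and thickness 11 mm, joined by a core cylinder of radius 24 mm and height 285 mm. The lower flange rests on z = 0 and the three cylinders share a vertical axis.

The bench is on top of the table, centred. The spool is on the floor beside the table on its +x side.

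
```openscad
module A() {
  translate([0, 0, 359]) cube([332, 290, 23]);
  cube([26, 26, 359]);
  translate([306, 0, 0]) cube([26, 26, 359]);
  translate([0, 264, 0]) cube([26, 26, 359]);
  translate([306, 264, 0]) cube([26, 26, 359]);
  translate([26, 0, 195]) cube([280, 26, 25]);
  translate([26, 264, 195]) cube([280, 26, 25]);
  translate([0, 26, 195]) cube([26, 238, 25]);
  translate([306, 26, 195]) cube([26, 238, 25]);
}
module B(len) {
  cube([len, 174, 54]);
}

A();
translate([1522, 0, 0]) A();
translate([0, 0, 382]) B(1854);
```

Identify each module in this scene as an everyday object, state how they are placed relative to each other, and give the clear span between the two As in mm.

Second stool starts at x = 1522; first ends at x = 332; clear span = 1522 − 332 = 1190 mm.

A is a stool. B is a beam. A beam spans the tops of two stools. The clear span between the two stools is 1190 mm.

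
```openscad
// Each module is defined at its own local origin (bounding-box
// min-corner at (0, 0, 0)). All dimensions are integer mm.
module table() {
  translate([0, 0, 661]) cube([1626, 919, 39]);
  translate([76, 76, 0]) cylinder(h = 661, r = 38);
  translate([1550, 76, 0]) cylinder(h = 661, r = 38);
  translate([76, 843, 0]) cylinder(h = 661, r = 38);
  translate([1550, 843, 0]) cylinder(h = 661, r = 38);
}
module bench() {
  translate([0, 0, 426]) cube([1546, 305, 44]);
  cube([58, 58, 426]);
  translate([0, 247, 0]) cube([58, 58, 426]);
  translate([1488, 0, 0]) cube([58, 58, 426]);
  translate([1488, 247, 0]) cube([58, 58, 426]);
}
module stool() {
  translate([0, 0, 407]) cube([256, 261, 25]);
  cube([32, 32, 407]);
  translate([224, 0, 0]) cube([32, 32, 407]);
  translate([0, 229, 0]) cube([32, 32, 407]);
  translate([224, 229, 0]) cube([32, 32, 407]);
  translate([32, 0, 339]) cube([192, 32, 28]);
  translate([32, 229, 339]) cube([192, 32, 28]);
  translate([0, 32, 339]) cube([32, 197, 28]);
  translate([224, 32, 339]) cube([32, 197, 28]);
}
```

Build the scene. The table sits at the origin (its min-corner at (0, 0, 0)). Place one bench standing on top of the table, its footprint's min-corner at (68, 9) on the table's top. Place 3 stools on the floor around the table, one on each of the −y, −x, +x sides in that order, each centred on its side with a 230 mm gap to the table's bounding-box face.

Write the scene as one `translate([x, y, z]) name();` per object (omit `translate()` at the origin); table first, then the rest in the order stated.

table();
translate([68, 9, 700]) bench();
translate([685, -491, 0]) stool();
translate([-486, 329, 0]) stool();
translate([1856, 329, 0]) stool();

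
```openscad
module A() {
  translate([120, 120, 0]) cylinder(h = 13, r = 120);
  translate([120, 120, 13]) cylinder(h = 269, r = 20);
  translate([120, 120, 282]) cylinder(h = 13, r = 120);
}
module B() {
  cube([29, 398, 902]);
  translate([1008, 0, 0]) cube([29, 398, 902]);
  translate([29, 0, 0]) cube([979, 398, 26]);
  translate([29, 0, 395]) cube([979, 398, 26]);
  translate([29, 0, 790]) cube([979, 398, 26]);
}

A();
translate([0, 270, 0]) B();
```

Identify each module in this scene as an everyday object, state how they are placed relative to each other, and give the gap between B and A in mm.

The bookshelf's nearest face is 30 mm from the spool's +y face.

A is a spool. B is a bookshelf. The bookshelf is on the floor beside the spool on its +y side. The gap between the bookshelf and the spool is 30 mm.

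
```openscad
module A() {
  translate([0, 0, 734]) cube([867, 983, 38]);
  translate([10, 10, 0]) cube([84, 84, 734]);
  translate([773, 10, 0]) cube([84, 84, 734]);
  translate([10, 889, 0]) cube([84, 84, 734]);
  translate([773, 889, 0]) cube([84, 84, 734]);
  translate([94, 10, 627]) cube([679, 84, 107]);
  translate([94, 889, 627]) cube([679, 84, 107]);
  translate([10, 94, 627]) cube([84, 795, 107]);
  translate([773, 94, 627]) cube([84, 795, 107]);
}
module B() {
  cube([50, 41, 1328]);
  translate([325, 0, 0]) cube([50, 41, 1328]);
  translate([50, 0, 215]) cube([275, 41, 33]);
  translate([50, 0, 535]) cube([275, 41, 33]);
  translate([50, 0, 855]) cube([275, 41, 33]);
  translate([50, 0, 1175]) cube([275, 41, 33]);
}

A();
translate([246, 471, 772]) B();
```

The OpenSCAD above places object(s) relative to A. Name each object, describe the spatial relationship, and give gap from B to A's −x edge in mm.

The ladder's min-x is at 246; the table's min-x is 0; gap = 246 mm.

A is a table. B is a ladder. The ladder is on top of the table, centred. The gap from the ladder to the table's −x edge is 246 mm.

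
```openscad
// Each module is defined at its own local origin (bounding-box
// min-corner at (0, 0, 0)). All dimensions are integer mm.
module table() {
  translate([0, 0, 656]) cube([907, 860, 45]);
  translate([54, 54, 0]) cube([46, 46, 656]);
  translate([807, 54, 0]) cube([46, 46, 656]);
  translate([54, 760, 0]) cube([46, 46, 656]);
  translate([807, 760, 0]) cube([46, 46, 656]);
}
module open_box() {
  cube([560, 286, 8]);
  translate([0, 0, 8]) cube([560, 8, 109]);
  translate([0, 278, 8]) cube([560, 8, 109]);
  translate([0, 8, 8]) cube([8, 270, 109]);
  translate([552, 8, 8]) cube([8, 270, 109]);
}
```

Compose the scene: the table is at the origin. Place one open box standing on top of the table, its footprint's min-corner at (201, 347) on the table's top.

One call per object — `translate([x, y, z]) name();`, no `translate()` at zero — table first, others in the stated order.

table();
translate([201, 347, 701]) open_box();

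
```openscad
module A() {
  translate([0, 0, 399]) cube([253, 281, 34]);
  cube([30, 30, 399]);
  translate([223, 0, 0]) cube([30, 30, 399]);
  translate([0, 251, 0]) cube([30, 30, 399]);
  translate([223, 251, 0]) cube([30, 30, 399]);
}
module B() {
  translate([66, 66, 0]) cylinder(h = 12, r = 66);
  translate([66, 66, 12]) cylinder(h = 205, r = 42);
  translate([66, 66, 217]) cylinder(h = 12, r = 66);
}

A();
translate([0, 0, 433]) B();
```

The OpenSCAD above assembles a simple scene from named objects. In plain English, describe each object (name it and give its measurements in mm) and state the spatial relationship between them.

A is a four-legged stool. The seat is 253×281 mm, 34 mm thick, top at z = 433 mm. It stands on four square legs, each 30×30 mm in cross-section, from z = 0 to the seat underside, each flush with a corner of the seat.

B is a spool: two coaxial disc flanges of radius 66 mm and thickness 12 mm, joined by a core cylinder of radius 42 mm and height 205 mm. The lower flange rests on z = 0 and the three cylinders share a vertical axis.

The spool is on top of the stool.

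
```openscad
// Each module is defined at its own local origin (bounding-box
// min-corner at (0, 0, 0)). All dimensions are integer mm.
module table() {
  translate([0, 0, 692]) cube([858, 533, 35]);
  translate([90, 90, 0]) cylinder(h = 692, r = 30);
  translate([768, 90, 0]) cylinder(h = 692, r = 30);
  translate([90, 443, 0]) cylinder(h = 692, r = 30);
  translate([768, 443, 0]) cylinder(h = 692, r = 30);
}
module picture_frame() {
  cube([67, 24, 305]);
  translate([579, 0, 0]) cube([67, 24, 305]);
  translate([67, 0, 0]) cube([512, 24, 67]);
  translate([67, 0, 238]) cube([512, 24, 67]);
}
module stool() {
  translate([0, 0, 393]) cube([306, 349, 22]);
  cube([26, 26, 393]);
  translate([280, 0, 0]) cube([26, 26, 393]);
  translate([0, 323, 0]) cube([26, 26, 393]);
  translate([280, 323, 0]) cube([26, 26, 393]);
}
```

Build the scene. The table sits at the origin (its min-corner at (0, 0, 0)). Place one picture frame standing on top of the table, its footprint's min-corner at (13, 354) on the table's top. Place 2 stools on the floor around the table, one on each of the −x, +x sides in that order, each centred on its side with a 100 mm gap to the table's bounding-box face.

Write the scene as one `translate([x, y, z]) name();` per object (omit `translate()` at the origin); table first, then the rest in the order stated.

table();
translate([13, 354, 727]) picture_frame();
translate([-406, 92, 0]) stool();
translate([958, 92, 0]) stool();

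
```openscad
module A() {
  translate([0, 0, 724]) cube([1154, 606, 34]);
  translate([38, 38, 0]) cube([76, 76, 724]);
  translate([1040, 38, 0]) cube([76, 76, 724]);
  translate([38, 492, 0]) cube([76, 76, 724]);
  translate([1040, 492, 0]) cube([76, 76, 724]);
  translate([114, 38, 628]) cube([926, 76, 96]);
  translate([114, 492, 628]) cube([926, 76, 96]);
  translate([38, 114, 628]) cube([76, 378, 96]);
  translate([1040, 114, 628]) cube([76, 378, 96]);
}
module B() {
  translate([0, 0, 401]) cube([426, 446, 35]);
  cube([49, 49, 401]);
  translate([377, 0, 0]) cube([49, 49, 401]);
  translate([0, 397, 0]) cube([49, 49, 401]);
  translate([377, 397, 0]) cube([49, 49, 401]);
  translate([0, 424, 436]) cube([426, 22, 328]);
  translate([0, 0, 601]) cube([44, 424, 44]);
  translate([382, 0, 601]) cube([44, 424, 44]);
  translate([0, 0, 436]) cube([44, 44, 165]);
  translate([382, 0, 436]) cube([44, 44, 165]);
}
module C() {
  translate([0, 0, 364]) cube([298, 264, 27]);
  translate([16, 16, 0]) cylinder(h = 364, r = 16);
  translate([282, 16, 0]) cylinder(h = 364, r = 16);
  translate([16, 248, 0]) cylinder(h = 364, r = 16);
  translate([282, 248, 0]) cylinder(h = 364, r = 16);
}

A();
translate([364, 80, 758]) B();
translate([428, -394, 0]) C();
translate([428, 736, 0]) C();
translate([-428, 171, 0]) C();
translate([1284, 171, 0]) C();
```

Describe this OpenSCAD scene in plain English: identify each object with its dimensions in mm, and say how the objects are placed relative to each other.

A is a table with a 1154×606 mm rectangular top, 34 mm thick, top surface at z = 758 mm, supported by four 76×76 mm square legs, each inset 38 mm from the nearest pair of top edges, running from the floor. Four apron rails, 76 mm thick and 96 mm tall, run between adjacent legs with their top edges flush with the underside of the top and their outer faces flush with the legs' outer faces.

B is a chair. The seat is a 426×446×35 mm slab with its top at z = 436 mm, on four 49×49 mm corner legs (flush with the seat edges, standing on z = 0). A flat backrest 22 mm thick, 328 mm tall, spans the full seat width and rises from the seat top along its +y edge, rear face flush with the rear of the seat. Two armrests of 44×44 mm section run along each side from the seat's front edge to the front of the backrest, top faces 209 mm above the seat top and outer faces flush with the seat's x-edges; a 44×44 mm post under the front of each armrest stands on the seat at the front corner.

C is a four-legged stool. The seat is 298×264 mm, 27 mm thick, top at z = 391 mm. It stands on four round legs, each 32 mm in diameter, from z = 0 to the seat underside, each leg's axis is inset half a diameter from the nearest pair of seat edges (so the leg's bounding box is flush with the corner).

The chair is on top of the table, centred. Four stools sit around the table at the −y, +y, −x, +x sides.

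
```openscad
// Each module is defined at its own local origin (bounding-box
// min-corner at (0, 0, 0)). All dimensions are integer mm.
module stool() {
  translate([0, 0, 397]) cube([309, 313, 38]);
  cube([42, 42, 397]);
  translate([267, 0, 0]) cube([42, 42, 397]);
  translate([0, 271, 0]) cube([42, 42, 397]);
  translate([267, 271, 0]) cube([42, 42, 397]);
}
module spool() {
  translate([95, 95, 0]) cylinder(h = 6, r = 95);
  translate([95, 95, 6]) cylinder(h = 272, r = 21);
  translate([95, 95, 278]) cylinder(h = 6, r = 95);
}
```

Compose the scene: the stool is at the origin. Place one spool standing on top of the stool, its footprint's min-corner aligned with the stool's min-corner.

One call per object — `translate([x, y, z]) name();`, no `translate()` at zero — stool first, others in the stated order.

stool();
translate([0, 0, 435]) spool();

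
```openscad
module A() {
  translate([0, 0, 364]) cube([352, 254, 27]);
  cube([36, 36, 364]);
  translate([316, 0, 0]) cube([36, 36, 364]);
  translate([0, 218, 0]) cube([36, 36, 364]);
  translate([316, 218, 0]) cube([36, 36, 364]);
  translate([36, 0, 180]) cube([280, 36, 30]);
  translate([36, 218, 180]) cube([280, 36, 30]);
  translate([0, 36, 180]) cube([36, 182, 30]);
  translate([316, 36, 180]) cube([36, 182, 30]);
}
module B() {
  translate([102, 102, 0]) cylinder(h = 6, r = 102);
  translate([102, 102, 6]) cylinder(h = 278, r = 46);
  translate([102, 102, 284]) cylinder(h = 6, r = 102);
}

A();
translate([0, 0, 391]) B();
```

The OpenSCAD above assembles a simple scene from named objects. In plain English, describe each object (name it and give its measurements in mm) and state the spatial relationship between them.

A is a simple wooden stool: a rectangular seat 352 mm (x) by 254 mm (y), 27 mm thick, top face at z = 391 mm, on four square legs, each 36×36 mm in cross-section. The legs rest on z = 0, each flush with a corner of the seat. Four stretchers, 36 mm wide and 30 mm tall, connect adjacent legs with their undersides at z = 180 mm, each running between the inner faces of the legs it joins and aligned with the legs' outer faces on the other axis.

B is a spool: two coaxial disc flanges of radius 102 mm and thickness 6 mm, joined by a core cylinder of radius 46 mm and height 278 mm. The lower flange rests on z = 0 and the three cylinders share a vertical axis.

The spool is on top of the stool.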